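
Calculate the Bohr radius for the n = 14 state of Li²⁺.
3.45729 nm (or 34.57291 Å)

The Bohr radius formula is:
r_n = n² a₀ / Z

where a₀ = 0.05291772 nm is the Bohr radius.

For Li²⁺ (Z = 3) at n = 14:
r_14 = 14² × 0.05291772 nm / 3
r_14 = 196 × 0.05291772 nm / 3
r_14 = 10.371873 nm / 3
r_14 = 3.45729 nm

The electron orbits at approximately 3.45729 nm from the nucleus.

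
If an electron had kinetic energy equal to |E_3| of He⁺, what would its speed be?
1.458e+06 m/s (or 0.4865% of c)

The binding energy at n = 3 for He⁺ is:
E_3 = -13.6057 × 2²/3² = -6.046978 eV
|E_3| = 6.046978 eV

Convert to Joules:
KE = 6.046978 eV × (1.602177 × 10⁻¹⁹ J/eV) = 9.68833e-19 J

Using KE = ½mv²:
v = √(2·KE/m_e)
v = √(2 × 9.68833e-19 J / 9.10938 × 10⁻³¹ kg)
v = 1.458e+06 m/s

This is approximately 0.4865% the speed of light.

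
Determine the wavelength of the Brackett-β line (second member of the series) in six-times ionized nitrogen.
53.56007 nm

The lines of a series are numbered from the longest wavelength (smallest ΔE) outward; the second line is the transition from n = n_f + 2 to n_f.
The Brackett series has all transitions ending at n_f = 4.

For N⁶⁺ (Z = 7), the second line (β-line) is the jump from n = 6 to n = 4:
E_6 = -13.6057 × 7² / 6² = -18.5188694 eV
E_4 = -13.6057 × 7² / 4² = -41.6674563 eV
ΔE = E_6 - E_4 = 23.1485869 eV

λ = hc/E = 1239.84 eV·nm / 23.1485869 eV
λ = 53.56007 nm

This is the β-line of the Brackett series in N⁶⁺.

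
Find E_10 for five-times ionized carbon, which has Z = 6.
-4.89805 eV

For hydrogen-like ions, the energy levels scale with Z²:
E_n = -13.6057 Z² / n² eV

For C⁵⁺ (Z = 6) at n = 10:
E_10 = -13.6057 × 6² / 10²
E_10 = -13.6057 × 36 / 100
E_10 = -489.8052 / 100
E_10 = -4.89805 eV

The energy is 36 times more negative than hydrogen at the same n due to the stronger nuclear charge.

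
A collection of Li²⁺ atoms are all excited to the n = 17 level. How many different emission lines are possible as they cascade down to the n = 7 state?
55

The electron can occupy levels n = 7, 8, ..., 17 during de-excitation — that is m = 17 - 7 + 1 = 11 distinct levels.

The number of distinct spectral lines equals the number of ways to choose 2 of these m levels (each pair gives one possible emission transition):

Number of lines = m(m-1)/2 = 11×10/2 = 55

These correspond to all possible transitions between the 11 levels:
17 → 16, 17 → 15, 17 → 14, 17 → 13, 17 → 12, 17 → 11, 17 → 10, 17 → 9...

Each transition produces a photon with a unique energy (and thus wavelength). This count does not depend on Z.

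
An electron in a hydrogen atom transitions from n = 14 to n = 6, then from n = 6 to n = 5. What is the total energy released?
0.4748 eV

The energy levels of hydrogen are E_n = -13.6057 / n² eV.

First transition (14 → 6):
ΔE₁ = |E_6 - E_14|
ΔE₁ = |-0.3779361111 - (-0.0694168367)| = 0.3085193 eV

Second transition (6 → 5):
ΔE₂ = |E_5 - E_6|
ΔE₂ = |-0.5442280000 - (-0.3779361111)| = 0.1662919 eV

Total energy released:
E_total = ΔE₁ + ΔE₂ = 0.3085193 + 0.1662919 = 0.4748 eV

Note: This equals the direct transition 14 → 5: 0.4748 eV ✓
Energy is conserved regardless of the path taken.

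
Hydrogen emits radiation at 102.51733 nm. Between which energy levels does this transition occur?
n = 3 → n = 1

First, find the photon energy from the wavelength (hc = 1239.84 eV·nm):
E = hc/λ = 1239.84 eV·nm / 102.51733 nm = 12.093955 eV

The energy levels of hydrogen satisfy E_n = -13.6057 / n² eV, so an emission n_i → n_f releases
ΔE = 13.6057 × (1/n_f² − 1/n_i²) eV.

Setting ΔE equal to the photon energy:
1/n_f² − 1/n_i² = 12.093955 / 13.6057 = 0.88888885

Since 1/n_i² must be positive, we need 1/n_f² > 0.88888885, i.e. n_f ≤ 1. For each allowed n_f, solve n_i = (1/n_f² − 0.88888885)^(−1/2) and check whether it is a whole number:
  n_f = 1: 1/n_i² = 1.00000000 − 0.88888885 = 0.11111115 → n_i = 3.000  → integer, n_i = 3 ✓

Only n_f = 1 gives an integer upper level, n_i = 3.

The transition is from n = 3 to n = 1 (emission).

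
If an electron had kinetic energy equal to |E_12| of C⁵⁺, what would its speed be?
1.09e+06 m/s (or 0.3649% of c)

The binding energy at n = 12 for C⁵⁺ is:
E_12 = -13.6057 × 6²/12² = -3.401425 eV
|E_12| = 3.401425 eV

Convert to Joules:
KE = 3.401425 eV × (1.602177 × 10⁻¹⁹ J/eV) = 5.4497e-19 J

Using KE = ½mv²:
v = √(2·KE/m_e)
v = √(2 × 5.4497e-19 J / 9.10938 × 10⁻³¹ kg)
v = 1.09e+06 m/s

This is approximately 0.3649% the speed of light.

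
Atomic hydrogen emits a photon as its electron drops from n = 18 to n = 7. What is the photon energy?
0.24 eV

The energy levels are E_n = -13.6057 eV / n².

Energy at n = 18: E_18 = -13.6057 / 18² = -0.04199 eV
Energy at n = 7: E_7 = -13.6057 / 7² = -0.27767 eV

For emission (electron falling to lower state), the photon energy is:
E_photon = E_18 - E_7 = |-0.04199 - (-0.27767)|
E_photon = 0.24 eV

This energy is carried away by the emitted photon.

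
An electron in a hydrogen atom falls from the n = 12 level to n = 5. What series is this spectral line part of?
Pfund series

The spectral series in hydrogen are named based on the final (lower) energy level:
- Lyman series: n_final = 1 (ultraviolet)
- Balmer series: n_final = 2 (visible/near-UV)
- Paschen series: n_final = 3 (infrared)
- Brackett series: n_final = 4 (infrared)
- Pfund series: n_final = 5 (far infrared)

Since this transition ends at n = 5, it belongs to the Pfund series.

For reference, this 12 → 5 line has photon energy
ΔE = 13.6057 eV × (1/5² - 1/12²) = 0.4497439722 eV,
corresponding to wavelength λ = hc/ΔE = 1239.84 eV·nm / 0.4497439722 eV = 2756.7685 nm in the far infrared region.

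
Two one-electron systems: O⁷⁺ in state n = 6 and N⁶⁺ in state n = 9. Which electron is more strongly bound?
O⁷⁺ at n = 6 (E = -24.188 eV)

Using E_n = -13.6057 Z² / n² eV:

O⁷⁺ (Z = 8) at n = 6:
E = -13.6057 × 8² / 6² = -13.6057 × 64 / 36 = -24.187911 eV

N⁶⁺ (Z = 7) at n = 9:
E = -13.6057 × 7² / 9² = -13.6057 × 49 / 81 = -8.230609 eV

Since -24.187911 eV < -8.230609 eV,
O⁷⁺ at n = 6 is more tightly bound (requires more energy to ionize).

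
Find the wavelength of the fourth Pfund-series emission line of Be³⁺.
205.95 nm

The lines of a series are numbered from the longest wavelength (smallest ΔE) outward; the fourth line is the transition from n = n_f + 4 to n_f.
The Pfund series has all transitions ending at n_f = 5.

For Be³⁺ (Z = 4), the fourth line (δ-line) is the jump from n = 9 to n = 5:
E_9 = -13.6057 × 4² / 9² = -2.687546 eV
E_5 = -13.6057 × 4² / 5² = -8.707648 eV
ΔE = E_9 - E_5 = 6.020102 eV

λ = hc/E = 1239.84 eV·nm / 6.020102 eV
λ = 205.95 nm

This is the δ-line of the Pfund series in Be³⁺.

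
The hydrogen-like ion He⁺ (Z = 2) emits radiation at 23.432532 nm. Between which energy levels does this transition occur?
n = 6 → n = 1

First, find the photon energy from the wavelength (hc = 1239.84 eV·nm):
E = hc/λ = 1239.84 eV·nm / 23.432532 nm = 52.911055 eV

The energy levels of He⁺ satisfy E_n = -13.6057 × 2² / n² eV, so an emission n_i → n_f releases
ΔE = 13.6057 × 2² × (1/n_f² − 1/n_i²) eV.

Setting ΔE equal to the photon energy:
1/n_f² − 1/n_i² = 52.911055 / (13.6057 × 2²) = 0.97222221

Since 1/n_i² must be positive, we need 1/n_f² > 0.97222221, i.e. n_f ≤ 1. For each allowed n_f, solve n_i = (1/n_f² − 0.97222221)^(−1/2) and check whether it is a whole number:
  n_f = 1: 1/n_i² = 1.00000000 − 0.97222221 = 0.02777779 → n_i = 6.000  → integer, n_i = 6 ✓

Only n_f = 1 gives an integer upper level, n_i = 6.

The transition is from n = 6 to n = 1 (emission).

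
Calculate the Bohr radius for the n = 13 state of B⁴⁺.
1.78862 nm (or 17.88619 Å)

The Bohr radius formula is:
r_n = n² a₀ / Z

where a₀ = 0.05291772 nm is the Bohr radius.

For B⁴⁺ (Z = 5) at n = 13:
r_13 = 13² × 0.05291772 nm / 5
r_13 = 169 × 0.05291772 nm / 5
r_13 = 8.943095 nm / 5
r_13 = 1.78862 nm

The electron orbits at approximately 1.78862 nm from the nucleus.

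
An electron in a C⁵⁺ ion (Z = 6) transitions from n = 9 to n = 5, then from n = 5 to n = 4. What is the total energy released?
24.57 eV

The energy levels of C⁵⁺ are E_n = -13.6057 × 6² / n² eV.

First transition (9 → 5):
ΔE₁ = |E_5 - E_9|
ΔE₁ = |-19.59220800 - (-6.04697778)| = 13.54523 eV

Second transition (5 → 4):
ΔE₂ = |E_4 - E_5|
ΔE₂ = |-30.61282500 - (-19.59220800)| = 11.02062 eV

Total energy released:
E_total = ΔE₁ + ΔE₂ = 13.54523 + 11.02062 = 24.57 eV

Note: This equals the direct transition 9 → 4: 24.57 eV ✓
Energy is conserved regardless of the path taken.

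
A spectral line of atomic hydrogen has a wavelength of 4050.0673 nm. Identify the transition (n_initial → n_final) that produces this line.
n = 5 → n = 4

First, find the photon energy from the wavelength (hc = 1239.84 eV·nm):
E = hc/λ = 1239.84 eV·nm / 4050.0673 nm = 0.30612825 eV

The energy levels of hydrogen satisfy E_n = -13.6057 / n² eV, so an emission n_i → n_f releases
ΔE = 13.6057 × (1/n_f² − 1/n_i²) eV.

Setting ΔE equal to the photon energy:
1/n_f² − 1/n_i² = 0.30612825 / 13.6057 = 0.022500000

Since 1/n_i² must be positive, we need 1/n_f² > 0.022500000, i.e. n_f ≤ 6. For each allowed n_f, solve n_i = (1/n_f² − 0.022500000)^(−1/2) and check whether it is a whole number:
  n_f = 1: 1/n_i² = 1.000000000 − 0.022500000 = 0.977500000 → n_i = 1.011  (not an integer) ✗
  n_f = 2: 1/n_i² = 0.250000000 − 0.022500000 = 0.227500000 → n_i = 2.097  (not an integer) ✗
  n_f = 3: 1/n_i² = 0.111111111 − 0.022500000 = 0.088611111 → n_i = 3.359  (not an integer) ✗
  n_f = 4: 1/n_i² = 0.062500000 − 0.022500000 = 0.040000000 → n_i = 5.000  → integer, n_i = 5 ✓
  n_f = 5: 1/n_i² = 0.040000000 − 0.022500000 = 0.017500000 → n_i = 7.559  (not an integer) ✗
  n_f = 6: 1/n_i² = 0.027777778 − 0.022500000 = 0.005277778 → n_i = 13.765  (not an integer) ✗

Only n_f = 4 gives an integer upper level, n_i = 5.

The transition is from n = 5 to n = 4 (emission).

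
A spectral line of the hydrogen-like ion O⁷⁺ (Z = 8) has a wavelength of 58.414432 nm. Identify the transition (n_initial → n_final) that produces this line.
n = 8 → n = 5

First, find the photon energy from the wavelength (hc = 1239.84 eV·nm):
E = hc/λ = 1239.84 eV·nm / 58.414432 nm = 21.224892 eV

The energy levels of O⁷⁺ satisfy E_n = -13.6057 × 8² / n² eV, so an emission n_i → n_f releases
ΔE = 13.6057 × 8² × (1/n_f² − 1/n_i²) eV.

Setting ΔE equal to the photon energy:
1/n_f² − 1/n_i² = 21.224892 / (13.6057 × 8²) = 0.024375000

Since 1/n_i² must be positive, we need 1/n_f² > 0.024375000, i.e. n_f ≤ 6. For each allowed n_f, solve n_i = (1/n_f² − 0.024375000)^(−1/2) and check whether it is a whole number:
  n_f = 1: 1/n_i² = 1.000000000 − 0.024375000 = 0.975625000 → n_i = 1.012  (not an integer) ✗
  n_f = 2: 1/n_i² = 0.250000000 − 0.024375000 = 0.225625000 → n_i = 2.105  (not an integer) ✗
  n_f = 3: 1/n_i² = 0.111111111 − 0.024375000 = 0.086736111 → n_i = 3.395  (not an integer) ✗
  n_f = 4: 1/n_i² = 0.062500000 − 0.024375000 = 0.038125000 → n_i = 5.121  (not an integer) ✗
  n_f = 5: 1/n_i² = 0.040000000 − 0.024375000 = 0.015625000 → n_i = 8.000  → integer, n_i = 8 ✓
  n_f = 6: 1/n_i² = 0.027777778 − 0.024375000 = 0.003402778 → n_i = 17.143  (not an integer) ✗

Only n_f = 5 gives an integer upper level, n_i = 8.

The transition is from n = 8 to n = 5 (emission).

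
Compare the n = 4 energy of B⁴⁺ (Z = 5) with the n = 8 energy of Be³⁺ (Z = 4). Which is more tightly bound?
B⁴⁺ at n = 4 (E = -21.2589 eV)

Using E_n = -13.6057 Z² / n² eV:

B⁴⁺ (Z = 5) at n = 4:
E = -13.6057 × 5² / 4² = -13.6057 × 25 / 16 = -21.2589063 eV

Be³⁺ (Z = 4) at n = 8:
E = -13.6057 × 4² / 8² = -13.6057 × 16 / 64 = -3.4014250 eV

Since -21.2589063 eV < -3.4014250 eV,
B⁴⁺ at n = 4 is more tightly bound (requires more energy to ionize).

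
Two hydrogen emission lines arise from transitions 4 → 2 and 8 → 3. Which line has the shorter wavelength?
4 → 2

Calculate the energy for each transition:

Transition 4 → 2:
ΔE₁ = |E_2 - E_4| = |-13.6057/2² - (-13.6057/4²)|
ΔE₁ = |-3.4014250000 - (-0.8503562500)| = 2.5510688 eV

Transition 8 → 3:
ΔE₂ = |E_3 - E_8| = |-13.6057/3² - (-13.6057/8²)|
ΔE₂ = |-1.5117444444 - (-0.2125890625)| = 1.2991554 eV

Since 2.5510688 eV > 1.2991554 eV, the transition 4 → 2 emits the more energetic photon.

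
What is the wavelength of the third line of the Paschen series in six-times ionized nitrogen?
22.316697 nm

The lines of a series are numbered from the longest wavelength (smallest ΔE) outward; the third line is the transition from n = n_f + 3 to n_f.
The Paschen series has all transitions ending at n_f = 3.

For N⁶⁺ (Z = 7), the third line (γ-line) is the jump from n = 6 to n = 3:
E_6 = -13.6057 × 7² / 6² = -18.51886944 eV
E_3 = -13.6057 × 7² / 3² = -74.07547778 eV
ΔE = E_6 - E_3 = 55.55660834 eV

λ = hc/E = 1239.84 eV·nm / 55.55660834 eV
λ = 22.316697 nm

This is the γ-line of the Paschen series in N⁶⁺.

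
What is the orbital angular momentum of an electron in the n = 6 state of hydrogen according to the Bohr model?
6.327e-34 J·s (or 6ℏ)

In the Bohr model, angular momentum is quantized:
L = nℏ

where ℏ = h/(2π) = 1.05457e-34 J·s

For n = 6:
L = 6 × 1.05457e-34 J·s
L = 6.327e-34 J·s

This can also be written as L = 6ℏ.
The angular momentum is an integer multiple of the reduced Planck constant.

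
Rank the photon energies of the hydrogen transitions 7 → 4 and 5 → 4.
7 → 4

Calculate the energy for each transition:

Transition 7 → 4:
ΔE₁ = |E_4 - E_7| = |-13.6057/4² - (-13.6057/7²)|
ΔE₁ = |-0.850356250000 - (-0.277667346939)| = 0.572688903 eV

Transition 5 → 4:
ΔE₂ = |E_4 - E_5| = |-13.6057/4² - (-13.6057/5²)|
ΔE₂ = |-0.850356250000 - (-0.544228000000)| = 0.306128250 eV

Since 0.572688903 eV > 0.306128250 eV, the transition 7 → 4 emits the more energetic photon.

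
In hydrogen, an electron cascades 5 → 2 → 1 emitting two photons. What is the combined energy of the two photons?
13.06 eV

The energy levels of hydrogen are E_n = -13.6057 / n² eV.

First transition (5 → 2):
ΔE₁ = |E_2 - E_5|
ΔE₁ = |-3.40142500 - (-0.54422800)| = 2.85720 eV

Second transition (2 → 1):
ΔE₂ = |E_1 - E_2|
ΔE₂ = |-13.60570000 - (-3.40142500)| = 10.20428 eV

Total energy released:
E_total = ΔE₁ + ΔE₂ = 2.85720 + 10.20428 = 13.06 eV

Note: This equals the direct transition 5 → 1: 13.06 eV ✓
Energy is conserved regardless of the path taken.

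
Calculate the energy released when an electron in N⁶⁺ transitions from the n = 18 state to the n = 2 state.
164.612 eV

The energy levels are E_n = -13.6057 Z² eV / n².

Energy at n = 18: E_18 = -13.6057 × 7² / 18² = -2.057652 eV
Energy at n = 2: E_2 = -13.6057 × 7² / 2² = -166.669825 eV

For emission (electron falling to lower state), the photon energy is:
E_photon = E_18 - E_2 = |-2.057652 - (-166.669825)|
E_photon = 164.612 eV

This energy is carried away by the emitted photon.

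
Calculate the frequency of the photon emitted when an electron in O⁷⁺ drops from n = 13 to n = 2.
5.1392e+16 Hz

First, find the transition energy:
E_13 = -13.6057 × 8² / 13² = -5.15245 eV
E_2 = -13.6057 × 8² / 2² = -217.69120 eV
|ΔE| = |E_2 - E_13| = 212.53875 eV

Convert to Joules: E = 212.53875 eV × (1.602177 × 10⁻¹⁹ J/eV) = 3.405247e-17 J

Using E = hf:
f = E/h = 3.405247e-17 J / (6.62607 × 10⁻³⁴ J·s)
f = 5.1392e+16 Hz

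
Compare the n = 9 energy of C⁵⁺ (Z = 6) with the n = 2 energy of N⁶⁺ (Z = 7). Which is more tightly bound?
N⁶⁺ at n = 2 (E = -166.66983 eV)

Using E_n = -13.6057 Z² / n² eV:

C⁵⁺ (Z = 6) at n = 9:
E = -13.6057 × 6² / 9² = -13.6057 × 36 / 81 = -6.04697778 eV

N⁶⁺ (Z = 7) at n = 2:
E = -13.6057 × 7² / 2² = -13.6057 × 49 / 4 = -166.66982500 eV

Since -166.66982500 eV < -6.04697778 eV,
N⁶⁺ at n = 2 is more tightly bound (requires more energy to ionize).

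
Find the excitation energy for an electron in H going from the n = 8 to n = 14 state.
0.14317 eV

The energy levels of a hydrogen-like atom are E_n = -13.6057 eV / n².

Energy at n = 8: E_8 = -13.6057 / 8² = -0.21258906 eV
Energy at n = 14: E_14 = -13.6057 / 14² = -0.06941684 eV

The excitation energy is the difference:
ΔE = E_14 - E_8
ΔE = -0.06941684 - (-0.21258906)
ΔE = 0.14317 eV

Since this is positive, energy must be absorbed (photon absorption).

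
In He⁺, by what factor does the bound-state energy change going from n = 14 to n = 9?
2.4198

Using E_n = -13.6057 Z² / n² eV with Z = 2:

E_9 = -13.6057 × 2² / 9² = -54.4228 / 81 = -0.6718864198 eV
E_14 = -13.6057 × 2² / 14² = -54.4228 / 196 = -0.2776673469 eV

The ratio is:
E_9/E_14 = (-0.6718864198) / (-0.2776673469)
E_9/E_14 = (-54.4228/81) / (-54.4228/196)
E_9/E_14 = 196/81
E_9/E_14 = 2.4198
(Note: the Z² factors cancel in the ratio.)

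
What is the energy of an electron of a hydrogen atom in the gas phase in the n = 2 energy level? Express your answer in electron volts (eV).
-3.4014 eV

The energy levels of a hydrogen-like atom are given by:
E_n = -13.6057 eV / n²

For n = 2:
E_2 = -13.6057 eV / 2²
E_2 = -13.6057 eV / 4
E_2 = -3.4014 eV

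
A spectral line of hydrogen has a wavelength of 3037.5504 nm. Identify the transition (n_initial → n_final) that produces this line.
n = 10 → n = 5

First, find the photon energy from the wavelength (hc = 1239.84 eV·nm):
E = hc/λ = 1239.84 eV·nm / 3037.5504 nm = 0.40817101 eV

The energy levels of hydrogen satisfy E_n = -13.6057 / n² eV, so an emission n_i → n_f releases
ΔE = 13.6057 × (1/n_f² − 1/n_i²) eV.

Setting ΔE equal to the photon energy:
1/n_f² − 1/n_i² = 0.40817101 / 13.6057 = 0.030000001

Since 1/n_i² must be positive, we need 1/n_f² > 0.030000001, i.e. n_f ≤ 5. For each allowed n_f, solve n_i = (1/n_f² − 0.030000001)^(−1/2) and check whether it is a whole number:
  n_f = 1: 1/n_i² = 1.000000000 − 0.030000001 = 0.969999999 → n_i = 1.015  (not an integer) ✗
  n_f = 2: 1/n_i² = 0.250000000 − 0.030000001 = 0.219999999 → n_i = 2.132  (not an integer) ✗
  n_f = 3: 1/n_i² = 0.111111111 − 0.030000001 = 0.081111110 → n_i = 3.511  (not an integer) ✗
  n_f = 4: 1/n_i² = 0.062500000 − 0.030000001 = 0.032499999 → n_i = 5.547  (not an integer) ✗
  n_f = 5: 1/n_i² = 0.040000000 − 0.030000001 = 0.009999999 → n_i = 10.000  → integer, n_i = 10 ✓

Only n_f = 5 gives an integer upper level, n_i = 10.

The transition is from n = 10 to n = 5 (emission).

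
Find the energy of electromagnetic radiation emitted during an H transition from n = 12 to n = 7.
0.1832 eV

The energy levels are E_n = -13.6057 eV / n².

Energy at n = 12: E_12 = -13.6057 / 12² = -0.0944840 eV
Energy at n = 7: E_7 = -13.6057 / 7² = -0.2776673 eV

For emission (electron falling to lower state), the photon energy is:
E_photon = E_12 - E_7 = |-0.0944840 - (-0.2776673)|
E_photon = 0.1832 eV

This energy is carried away by the emitted photon.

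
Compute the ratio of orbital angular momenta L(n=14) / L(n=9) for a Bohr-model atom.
1.5556

In the Bohr model, L_n = nℏ, so the ratio is purely the ratio of quantum numbers:

L_14/L_9 = 14ℏ / 9ℏ = 14/9 = 1.5556

The angular momentum scales linearly with n.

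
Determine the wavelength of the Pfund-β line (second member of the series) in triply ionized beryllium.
290.703069 nm

The lines of a series are numbered from the longest wavelength (smallest ΔE) outward; the second line is the transition from n = n_f + 2 to n_f.
The Pfund series has all transitions ending at n_f = 5.

For Be³⁺ (Z = 4), the second line (β-line) is the jump from n = 7 to n = 5:
E_7 = -13.6057 × 4² / 7² = -4.4426775510 eV
E_5 = -13.6057 × 4² / 5² = -8.7076480000 eV
ΔE = E_7 - E_5 = 4.2649704490 eV

λ = hc/E = 1239.84 eV·nm / 4.2649704490 eV
λ = 290.703069 nm

This is the β-line of the Pfund series in Be³⁺.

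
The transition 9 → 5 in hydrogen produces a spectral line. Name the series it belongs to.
Pfund series

The spectral series in hydrogen are named based on the final (lower) energy level:
- Lyman series: n_final = 1 (ultraviolet)
- Balmer series: n_final = 2 (visible/near-UV)
- Paschen series: n_final = 3 (infrared)
- Brackett series: n_final = 4 (infrared)
- Pfund series: n_final = 5 (far infrared)

Since this transition ends at n = 5, it belongs to the Pfund series.

For reference, this 9 → 5 line has photon energy
ΔE = 13.6057 eV × (1/5² - 1/9²) = 0.376256395 eV,
corresponding to wavelength λ = hc/ΔE = 1239.84 eV·nm / 0.376256395 eV = 3295.200 nm in the far infrared region.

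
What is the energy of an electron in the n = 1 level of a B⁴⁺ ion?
-340.14 eV

For hydrogen-like ions, the energy levels scale with Z²:
E_n = -13.6057 Z² / n² eV

For B⁴⁺ (Z = 5) at n = 1:
E_1 = -13.6057 × 5² / 1²
E_1 = -13.6057 × 25 / 1
E_1 = -340.1425 / 1
E_1 = -340.14 eV

The energy is 25 times more negative than hydrogen at the same n due to the stronger nuclear charge.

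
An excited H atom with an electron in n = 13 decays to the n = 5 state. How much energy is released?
0.46 eV

The energy levels are E_n = -13.6057 eV / n².

Energy at n = 13: E_13 = -13.6057 / 13² = -0.08051 eV
Energy at n = 5: E_5 = -13.6057 / 5² = -0.54423 eV

For emission (electron falling to lower state), the photon energy is:
E_photon = E_13 - E_5 = |-0.08051 - (-0.54423)|
E_photon = 0.46 eV

This energy is carried away by the emitted photon.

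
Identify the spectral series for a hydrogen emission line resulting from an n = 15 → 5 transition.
Pfund series

The spectral series in hydrogen are named based on the final (lower) energy level:
- Lyman series: n_final = 1 (ultraviolet)
- Balmer series: n_final = 2 (visible/near-UV)
- Paschen series: n_final = 3 (infrared)
- Brackett series: n_final = 4 (infrared)
- Pfund series: n_final = 5 (far infrared)

Since this transition ends at n = 5, it belongs to the Pfund series.

For reference, this 15 → 5 line has photon energy
ΔE = 13.6057 eV × (1/5² - 1/15²) = 0.483758222 eV,
corresponding to wavelength λ = hc/ΔE = 1239.84 eV·nm / 0.483758222 eV = 2562.933 nm in the far infrared region.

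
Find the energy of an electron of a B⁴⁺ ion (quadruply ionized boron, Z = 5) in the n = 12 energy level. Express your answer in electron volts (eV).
-2.362 eV

The energy levels of a hydrogen-like atom are given by:
E_n = -13.6057 Z² / n² eV  (with Z = 5 for B⁴⁺)

For n = 12:
E_12 = -13.6057 × 5² / 12²
E_12 = -13.6057 × 25 / 144
E_12 = -2.362 eV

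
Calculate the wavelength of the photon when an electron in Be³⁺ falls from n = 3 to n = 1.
6.40733 nm

First, find the transition energy using E_n = -13.6057 Z² / n² eV:
E_3 = -13.6057 × 4² / 3² = -24.1879111 eV
E_1 = -13.6057 × 4² / 1² = -217.6912000 eV

Photon energy: |ΔE| = |E_1 - E_3| = 193.5032889 eV

Convert to wavelength using E = hc/λ with hc = 1239.84 eV·nm:
λ = hc/E = 1239.84 eV·nm / 193.5032889 eV
λ = 6.40733 nm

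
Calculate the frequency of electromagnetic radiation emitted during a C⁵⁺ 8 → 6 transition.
1.44e+15 Hz

First, find the transition energy:
E_8 = -13.6057 × 6² / 8² = -7.65321 eV
E_6 = -13.6057 × 6² / 6² = -13.60570 eV
|ΔE| = |E_6 - E_8| = 5.95249 eV

Convert to Joules: E = 5.95249 eV × (1.602177 × 10⁻¹⁹ J/eV) = 9.5369e-19 J

Using E = hf:
f = E/h = 9.5369e-19 J / (6.62607 × 10⁻³⁴ J·s)
f = 1.44e+15 Hz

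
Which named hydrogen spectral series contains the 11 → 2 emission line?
Balmer series

The spectral series in hydrogen are named based on the final (lower) energy level:
- Lyman series: n_final = 1 (ultraviolet)
- Balmer series: n_final = 2 (visible/near-UV)
- Paschen series: n_final = 3 (infrared)
- Brackett series: n_final = 4 (infrared)
- Pfund series: n_final = 5 (far infrared)

Since this transition ends at n = 2, it belongs to the Balmer series.

For reference, this 11 → 2 line has photon energy
ΔE = 13.6057 eV × (1/2² - 1/11²) = 3.288981 eV,
corresponding to wavelength λ = hc/ΔE = 1239.84 eV·nm / 3.288981 eV = 376.97 nm in the visible/near-UV region.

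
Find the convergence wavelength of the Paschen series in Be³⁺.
51.2587 nm

The series limit corresponds to the transition from n = ∞ to n = 3.
This is the highest energy (shortest wavelength) transition in the Paschen series.

E_∞ = 0 eV
E_3 = -13.6057 × 4² / 3² = -24.187911 eV

Energy at series limit:
ΔE = E_∞ - E_3 = 0 - (-24.187911) = 24.187911 eV
λ = hc/E = 1239.84 eV·nm / 24.187911 eV = 51.2587 nm

This energy equals the ionization energy from the n = 3 state of Be³⁺.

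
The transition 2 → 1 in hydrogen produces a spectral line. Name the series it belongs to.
Lyman series

The spectral series in hydrogen are named based on the final (lower) energy level:
- Lyman series: n_final = 1 (ultraviolet)
- Balmer series: n_final = 2 (visible/near-UV)
- Paschen series: n_final = 3 (infrared)
- Brackett series: n_final = 4 (infrared)
- Pfund series: n_final = 5 (far infrared)

Since this transition ends at n = 1, it belongs to the Lyman series.

For reference, this 2 → 1 line has photon energy
ΔE = 13.6057 eV × (1/1² - 1/2²) = 10.20427500 eV,
corresponding to wavelength λ = hc/ΔE = 1239.84 eV·nm / 10.20427500 eV = 121.50202 nm in the ultraviolet region.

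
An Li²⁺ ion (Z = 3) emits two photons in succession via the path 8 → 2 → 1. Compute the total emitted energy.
120.538 eV

The energy levels of Li²⁺ are E_n = -13.6057 × 3² / n² eV.

First transition (8 → 2):
ΔE₁ = |E_2 - E_8|
ΔE₁ = |-30.612825000 - (-1.913301563)| = 28.699523 eV

Second transition (2 → 1):
ΔE₂ = |E_1 - E_2|
ΔE₂ = |-122.451300000 - (-30.612825000)| = 91.838475 eV

Total energy released:
E_total = ΔE₁ + ΔE₂ = 28.699523 + 91.838475 = 120.538 eV

Note: This equals the direct transition 8 → 1: 120.538 eV ✓
Energy is conserved regardless of the path taken.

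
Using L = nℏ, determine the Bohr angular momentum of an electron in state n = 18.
1.898e-33 J·s (or 18ℏ)

In the Bohr model, angular momentum is quantized:
L = nℏ

where ℏ = h/(2π) = 1.05457e-34 J·s

For n = 18:
L = 18 × 1.05457e-34 J·s
L = 1.898e-33 J·s

This can also be written as L = 18ℏ.
The angular momentum is an integer multiple of the reduced Planck constant.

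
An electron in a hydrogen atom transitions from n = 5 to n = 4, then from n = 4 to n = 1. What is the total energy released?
13.06147 eV

The energy levels of hydrogen are E_n = -13.6057 / n² eV.

First transition (5 → 4):
ΔE₁ = |E_4 - E_5|
ΔE₁ = |-0.85035625000 - (-0.54422800000)| = 0.30612825 eV

Second transition (4 → 1):
ΔE₂ = |E_1 - E_4|
ΔE₂ = |-13.60570000000 - (-0.85035625000)| = 12.75534375 eV

Total energy released:
E_total = ΔE₁ + ΔE₂ = 0.30612825 + 12.75534375 = 13.06147 eV

Note: This equals the direct transition 5 → 1: 13.06147 eV ✓
Energy is conserved regardless of the path taken.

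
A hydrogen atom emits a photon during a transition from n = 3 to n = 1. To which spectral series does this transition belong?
Lyman series

The spectral series in hydrogen are named based on the final (lower) energy level:
- Lyman series: n_final = 1 (ultraviolet)
- Balmer series: n_final = 2 (visible/near-UV)
- Paschen series: n_final = 3 (infrared)
- Brackett series: n_final = 4 (infrared)
- Pfund series: n_final = 5 (far infrared)

Since this transition ends at n = 1, it belongs to the Lyman series.

For reference, this 3 → 1 line has photon energy
ΔE = 13.6057 eV × (1/1² - 1/3²) = 12.093955556 eV,
corresponding to wavelength λ = hc/ΔE = 1239.84 eV·nm / 12.093955556 eV = 102.517327 nm in the ultraviolet region.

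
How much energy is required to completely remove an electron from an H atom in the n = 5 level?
0.544 eV

The ionization energy is the energy needed to remove the electron completely (n → ∞).

For hydrogen, E_n = -13.6057 eV / n².

At n = 5: E_5 = -13.6057 / 5² = -0.544228 eV
At n = ∞: E_∞ = 0 eV

Ionization energy = E_∞ - E_5 = 0 - (-0.544228) = 0.544228 eV
Ionization energy ≈ 0.544 eV

This is also called the binding energy of the electron in state n = 5.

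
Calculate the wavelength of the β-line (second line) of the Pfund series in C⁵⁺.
129.2014 nm

The lines of a series are numbered from the longest wavelength (smallest ΔE) outward; the second line is the transition from n = n_f + 2 to n_f.
The Pfund series has all transitions ending at n_f = 5.

For C⁵⁺ (Z = 6), the second line (β-line) is the jump from n = 7 to n = 5:
E_7 = -13.6057 × 6² / 7² = -9.99602449 eV
E_5 = -13.6057 × 6² / 5² = -19.59220800 eV
ΔE = E_7 - E_5 = 9.59618351 eV

λ = hc/E = 1239.84 eV·nm / 9.59618351 eV
λ = 129.2014 nm

This is the β-line of the Pfund series in C⁵⁺.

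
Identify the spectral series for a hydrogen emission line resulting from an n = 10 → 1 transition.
Lyman series

The spectral series in hydrogen are named based on the final (lower) energy level:
- Lyman series: n_final = 1 (ultraviolet)
- Balmer series: n_final = 2 (visible/near-UV)
- Paschen series: n_final = 3 (infrared)
- Brackett series: n_final = 4 (infrared)
- Pfund series: n_final = 5 (far infrared)

Since this transition ends at n = 1, it belongs to the Lyman series.

For reference, this 10 → 1 line has photon energy
ΔE = 13.6057 eV × (1/1² - 1/10²) = 13.4696430 eV,
corresponding to wavelength λ = hc/ΔE = 1239.84 eV·nm / 13.4696430 eV = 92.04698 nm in the ultraviolet region.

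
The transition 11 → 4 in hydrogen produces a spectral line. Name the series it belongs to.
Brackett series

The spectral series in hydrogen are named based on the final (lower) energy level:
- Lyman series: n_final = 1 (ultraviolet)
- Balmer series: n_final = 2 (visible/near-UV)
- Paschen series: n_final = 3 (infrared)
- Brackett series: n_final = 4 (infrared)
- Pfund series: n_final = 5 (far infrared)

Since this transition ends at n = 4, it belongs to the Brackett series.

For reference, this 11 → 4 line has photon energy
ΔE = 13.6057 eV × (1/4² - 1/11²) = 0.73791245 eV,
corresponding to wavelength λ = hc/ΔE = 1239.84 eV·nm / 0.73791245 eV = 1680.20 nm in the infrared region.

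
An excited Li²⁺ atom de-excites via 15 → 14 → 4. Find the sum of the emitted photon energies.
7.109 eV

The energy levels of Li²⁺ are E_n = -13.6057 × 3² / n² eV.

First transition (15 → 14):
ΔE₁ = |E_14 - E_15|
ΔE₁ = |-0.624751531 - (-0.544228000)| = 0.080524 eV

Second transition (14 → 4):
ΔE₂ = |E_4 - E_14|
ΔE₂ = |-7.653206250 - (-0.624751531)| = 7.028455 eV

Total energy released:
E_total = ΔE₁ + ΔE₂ = 0.080524 + 7.028455 = 7.109 eV

Note: This equals the direct transition 15 → 4: 7.109 eV ✓
Energy is conserved regardless of the path taken.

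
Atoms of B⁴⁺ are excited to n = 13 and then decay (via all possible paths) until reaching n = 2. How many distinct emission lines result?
66

The electron can occupy levels n = 2, 3, ..., 13 during de-excitation — that is m = 13 - 2 + 1 = 12 distinct levels.

The number of distinct spectral lines equals the number of ways to choose 2 of these m levels (each pair gives one possible emission transition):

Number of lines = m(m-1)/2 = 12×11/2 = 66

These correspond to all possible transitions between the 12 levels:
13 → 12, 13 → 11, 13 → 10, 13 → 9, 13 → 8, 13 → 7, 13 → 6, 13 → 5...

Each transition produces a photon with a unique energy (and thus wavelength). This count does not depend on Z.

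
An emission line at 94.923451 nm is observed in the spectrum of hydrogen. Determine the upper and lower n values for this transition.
n = 5 → n = 1

First, find the photon energy from the wavelength (hc = 1239.84 eV·nm):
E = hc/λ = 1239.84 eV·nm / 94.923451 nm = 13.061472 eV

The energy levels of hydrogen satisfy E_n = -13.6057 / n² eV, so an emission n_i → n_f releases
ΔE = 13.6057 × (1/n_f² − 1/n_i²) eV.

Setting ΔE equal to the photon energy:
1/n_f² − 1/n_i² = 13.061472 / 13.6057 = 0.96000000

Since 1/n_i² must be positive, we need 1/n_f² > 0.96000000, i.e. n_f ≤ 1. For each allowed n_f, solve n_i = (1/n_f² − 0.96000000)^(−1/2) and check whether it is a whole number:
  n_f = 1: 1/n_i² = 1.00000000 − 0.96000000 = 0.04000000 → n_i = 5.000  → integer, n_i = 5 ✓

Only n_f = 1 gives an integer upper level, n_i = 5.

The transition is from n = 5 to n = 1 (emission).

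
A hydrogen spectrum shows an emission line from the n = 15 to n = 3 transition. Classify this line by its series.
Paschen series

The spectral series in hydrogen are named based on the final (lower) energy level:
- Lyman series: n_final = 1 (ultraviolet)
- Balmer series: n_final = 2 (visible/near-UV)
- Paschen series: n_final = 3 (infrared)
- Brackett series: n_final = 4 (infrared)
- Pfund series: n_final = 5 (far infrared)

Since this transition ends at n = 3, it belongs to the Paschen series.

For reference, this 15 → 3 line has photon energy
ΔE = 13.6057 eV × (1/3² - 1/15²) = 1.451274667 eV,
corresponding to wavelength λ = hc/ΔE = 1239.84 eV·nm / 1.451274667 eV = 854.31106 nm in the infrared region.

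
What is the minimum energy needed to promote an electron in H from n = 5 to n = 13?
0.464 eV

The energy levels of a hydrogen-like atom are E_n = -13.6057 eV / n².

Energy at n = 5: E_5 = -13.6057 / 5² = -0.544228 eV
Energy at n = 13: E_13 = -13.6057 / 13² = -0.080507 eV

The excitation energy is the difference:
ΔE = E_13 - E_5
ΔE = -0.080507 - (-0.544228)
ΔE = 0.464 eV

Since this is positive, energy must be absorbed (photon absorption).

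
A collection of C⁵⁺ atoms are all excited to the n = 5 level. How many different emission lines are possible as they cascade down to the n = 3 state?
3

The electron can occupy levels n = 3, 4, ..., 5 during de-excitation — that is m = 5 - 3 + 1 = 3 distinct levels.

The number of distinct spectral lines equals the number of ways to choose 2 of these m levels (each pair gives one possible emission transition):

Number of lines = m(m-1)/2 = 3×2/2 = 3

These correspond to all possible transitions between the 3 levels:
5 → 4, 5 → 3, 4 → 3

Each transition produces a photon with a unique energy (and thus wavelength). This count does not depend on Z.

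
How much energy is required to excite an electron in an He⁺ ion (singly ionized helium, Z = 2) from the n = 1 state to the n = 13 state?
54.1008 eV

The energy levels of a hydrogen-like atom are E_n = -13.6057 Z² eV / n².

Energy at n = 1: E_1 = -13.6057 × 2² / 1² = -54.4228000 eV
Energy at n = 13: E_13 = -13.6057 × 2² / 13² = -0.3220284 eV

The excitation energy is the difference:
ΔE = E_13 - E_1
ΔE = -0.3220284 - (-54.4228000)
ΔE = 54.1008 eV

Since this is positive, energy must be absorbed (photon absorption).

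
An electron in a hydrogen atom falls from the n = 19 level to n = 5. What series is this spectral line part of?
Pfund series

The spectral series in hydrogen are named based on the final (lower) energy level:
- Lyman series: n_final = 1 (ultraviolet)
- Balmer series: n_final = 2 (visible/near-UV)
- Paschen series: n_final = 3 (infrared)
- Brackett series: n_final = 4 (infrared)
- Pfund series: n_final = 5 (far infrared)

Since this transition ends at n = 5, it belongs to the Pfund series.

For reference, this 19 → 5 line has photon energy
ΔE = 13.6057 eV × (1/5² - 1/19²) = 0.50653908 eV,
corresponding to wavelength λ = hc/ΔE = 1239.84 eV·nm / 0.50653908 eV = 2447.67 nm in the far infrared region.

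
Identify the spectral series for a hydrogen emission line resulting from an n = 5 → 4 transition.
Brackett series

The spectral series in hydrogen are named based on the final (lower) energy level:
- Lyman series: n_final = 1 (ultraviolet)
- Balmer series: n_final = 2 (visible/near-UV)
- Paschen series: n_final = 3 (infrared)
- Brackett series: n_final = 4 (infrared)
- Pfund series: n_final = 5 (far infrared)

Since this transition ends at n = 4, it belongs to the Brackett series.

For reference, this 5 → 4 line has photon energy
ΔE = 13.6057 eV × (1/4² - 1/5²) = 0.30612825 eV,
corresponding to wavelength λ = hc/ΔE = 1239.84 eV·nm / 0.30612825 eV = 4050.07 nm in the infrared region.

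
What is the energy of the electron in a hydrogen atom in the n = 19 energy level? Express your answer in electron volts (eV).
-0.037689 eV

The energy levels of a hydrogen-like atom are given by:
E_n = -13.6057 eV / n²

For n = 19:
E_19 = -13.6057 eV / 19²
E_19 = -13.6057 eV / 361
E_19 = -0.037689 eV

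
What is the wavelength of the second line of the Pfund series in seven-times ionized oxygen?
72.676 nm

The lines of a series are numbered from the longest wavelength (smallest ΔE) outward; the second line is the transition from n = n_f + 2 to n_f.
The Pfund series has all transitions ending at n_f = 5.

For O⁷⁺ (Z = 8), the second line (β-line) is the jump from n = 7 to n = 5:
E_7 = -13.6057 × 8² / 7² = -17.77071 eV
E_5 = -13.6057 × 8² / 5² = -34.83059 eV
ΔE = E_7 - E_5 = 17.05988 eV

λ = hc/E = 1239.84 eV·nm / 17.05988 eV
λ = 72.676 nm

This is the β-line of the Pfund series in O⁷⁺.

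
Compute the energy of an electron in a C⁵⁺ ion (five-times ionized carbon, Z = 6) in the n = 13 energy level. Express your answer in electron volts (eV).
-2.89826 eV

The energy levels of a hydrogen-like atom are given by:
E_n = -13.6057 Z² / n² eV  (with Z = 6 for C⁵⁺)

For n = 13:
E_13 = -13.6057 × 6² / 13²
E_13 = -13.6057 × 36 / 169
E_13 = -2.89826 eV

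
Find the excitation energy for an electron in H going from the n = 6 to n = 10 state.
0.241879 eV

The energy levels of a hydrogen-like atom are E_n = -13.6057 eV / n².

Energy at n = 6: E_6 = -13.6057 / 6² = -0.377936111 eV
Energy at n = 10: E_10 = -13.6057 / 10² = -0.136057000 eV

The excitation energy is the difference:
ΔE = E_10 - E_6
ΔE = -0.136057000 - (-0.377936111)
ΔE = 0.241879 eV

Since this is positive, energy must be absorbed (photon absorption).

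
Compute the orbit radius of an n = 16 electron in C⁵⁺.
2.2578 nm (or 22.5782 Å)

The Bohr radius formula is:
r_n = n² a₀ / Z

where a₀ = 0.0529177 nm is the Bohr radius.

For C⁵⁺ (Z = 6) at n = 16:
r_16 = 16² × 0.0529177 nm / 6
r_16 = 256 × 0.0529177 nm / 6
r_16 = 13.54693 nm / 6
r_16 = 2.2578 nm

The electron orbits at approximately 2.2578 nm from the nucleus.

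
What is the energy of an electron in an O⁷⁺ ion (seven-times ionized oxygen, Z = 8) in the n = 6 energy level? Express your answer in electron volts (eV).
-24.188 eV

The energy levels of a hydrogen-like atom are given by:
E_n = -13.6057 Z² / n² eV  (with Z = 8 for O⁷⁺)

For n = 6:
E_6 = -13.6057 × 8² / 6²
E_6 = -13.6057 × 64 / 36
E_6 = -24.188 eV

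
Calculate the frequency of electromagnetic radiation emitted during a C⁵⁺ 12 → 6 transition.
2.4674e+15 Hz

First, find the transition energy:
E_12 = -13.6057 × 6² / 12² = -3.40142500 eV
E_6 = -13.6057 × 6² / 6² = -13.60570000 eV
|ΔE| = |E_6 - E_12| = 10.20427500 eV

Convert to Joules: E = 10.20427500 eV × (1.602177 × 10⁻¹⁹ J/eV) = 1.634905e-18 J

Using E = hf:
f = E/h = 1.634905e-18 J / (6.62607 × 10⁻³⁴ J·s)
f = 2.4674e+15 Hz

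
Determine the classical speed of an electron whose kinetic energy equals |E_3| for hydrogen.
7.29231e+05 m/s (or 0.243245% of c)

The binding energy at n = 3 for hydrogen is:
E_3 = -13.6057/3² = -1.51174444 eV
|E_3| = 1.51174444 eV

Convert to Joules:
KE = 1.51174444 eV × (1.602177 × 10⁻¹⁹ J/eV) = 2.4220822e-19 J

Using KE = ½mv²:
v = √(2·KE/m_e)
v = √(2 × 2.4220822e-19 J / 9.10938 × 10⁻³¹ kg)
v = 7.29231e+05 m/s

This is approximately 0.243245% the speed of light.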